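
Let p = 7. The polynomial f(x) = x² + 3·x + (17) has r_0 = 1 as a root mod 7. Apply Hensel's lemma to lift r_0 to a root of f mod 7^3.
r_2 = 232 (mod 343)

Hensel: r_{i+1} = r_i − f(r_i)·(f′(r_i))^{-1} mod 7^{i+2}, f′(x) = 2x + 3. Iterate:
  r_0 = 1 (mod 7)
  r_1 = 36 (mod 49)
  r_2 = 232 (mod 343)
Final: r = 232 satisfies f(r) ≡ 0 mod 7^3.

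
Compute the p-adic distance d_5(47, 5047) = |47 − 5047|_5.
d_5(47, 5047) = 1/625

Step 1 — x − y = 47 − 5047 = -5000. Step 2 — v_5(-5000) = 4 (factor: -5000 = −(5^4 · 8); the sign does not affect v_p). Step 3 — |x − y|_5 = 5^{-4} = 1/625.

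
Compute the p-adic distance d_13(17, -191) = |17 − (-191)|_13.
d_13(17, -191) = 1/13

Step 1 — x − y = 17 − (-191) = 208. Step 2 — v_13(208) = 1 (factor: 208 = (13^1 · 16); the sign does not affect v_p). Step 3 — |x − y|_13 = 13^{-1} = 1/13.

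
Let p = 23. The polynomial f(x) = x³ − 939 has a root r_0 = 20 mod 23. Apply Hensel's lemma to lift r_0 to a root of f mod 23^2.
r_1 = 503 (mod 529)

Hensel: r_{i+1} = r_i − f(r_i)/f′(r_i) mod 23^{i+2}, where f′(x) = 3x². Iterate:
  r_0 = 20 (mod 23)
  r_1 = 503 (mod 529)
Final: r = 503 with f(r) ≡ 0 mod 23^2.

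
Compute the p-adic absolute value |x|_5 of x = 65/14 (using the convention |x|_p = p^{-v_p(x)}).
|65/14|_5 = 1/5

Step 1 — compute v_5(x) by factoring powers of 5 out of the numerator and denominator: v_5(65/14) = 1. Step 2 — apply |x|_p = p^{-v_p(x)} = 5^{-1} = 1/5.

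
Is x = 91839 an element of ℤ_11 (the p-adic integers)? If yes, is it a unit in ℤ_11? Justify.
x ∈ ℤ_11 but not a unit; v_11(x) = 3 > 0

ℤ_11 = {x ∈ ℚ_11 : v_11(x) ≥ 0} and ℤ_11^× = {x ∈ ℤ_11 : v_11(x) = 0}. Here v_11(91839) = v_11(num) − v_11(den) = 3; compare against these criteria.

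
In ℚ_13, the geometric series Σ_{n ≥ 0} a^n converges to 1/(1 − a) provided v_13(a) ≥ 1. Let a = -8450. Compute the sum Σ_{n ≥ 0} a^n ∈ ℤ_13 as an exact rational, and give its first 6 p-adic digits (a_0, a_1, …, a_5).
Σ a^n = 1/(1 − a) = 1/8451;  first 6 digits = (1, 0, 2, 9, 3, 10)

v_13(a) = 2 ≥ 1, so the series converges in ℤ_13 to 1/(1 − a) = 1/(1 − (-8450)) = 1/8451. Expand this rational in ℤ_13: compute digits iteratively via d_i = x_i mod 13, x_{i+1} = (x_i − d_i)/13. The first 6 digits are (1, 0, 2, 9, 3, 10).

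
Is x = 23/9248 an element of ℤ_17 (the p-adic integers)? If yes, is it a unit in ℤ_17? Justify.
x ∉ ℤ_17 (v_17(x) = -2 < 0)

ℤ_17 = {x ∈ ℚ_17 : v_17(x) ≥ 0} and ℤ_17^× = {x ∈ ℤ_17 : v_17(x) = 0}. Here v_17(23/9248) = v_17(num) − v_17(den) = -2; compare against these criteria.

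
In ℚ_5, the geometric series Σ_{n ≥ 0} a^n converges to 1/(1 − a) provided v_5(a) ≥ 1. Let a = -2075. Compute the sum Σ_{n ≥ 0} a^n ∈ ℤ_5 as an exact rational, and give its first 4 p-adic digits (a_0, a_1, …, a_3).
Σ a^n = 1/(1 − a) = 1/2076;  first 4 digits = (1, 0, 2, 3)

v_5(a) = 2 ≥ 1, so the series converges in ℤ_5 to 1/(1 − a) = 1/(1 − (-2075)) = 1/2076. Expand this rational in ℤ_5: compute digits iteratively via d_i = x_i mod 5, x_{i+1} = (x_i − d_i)/5. The first 4 digits are (1, 0, 2, 3).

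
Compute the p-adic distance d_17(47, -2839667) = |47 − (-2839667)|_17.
d_17(47, -2839667) = 1/1419857

Step 1 — x − y = 47 − (-2839667) = 2839714. Step 2 — v_17(2839714) = 5 (factor: 2839714 = (17^5 · 2); the sign does not affect v_p). Step 3 — |x − y|_17 = 17^{-5} = 1/1419857.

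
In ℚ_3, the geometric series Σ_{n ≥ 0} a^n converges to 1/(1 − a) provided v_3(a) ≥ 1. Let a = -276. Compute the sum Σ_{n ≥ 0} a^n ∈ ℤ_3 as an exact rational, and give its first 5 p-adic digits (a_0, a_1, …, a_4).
Σ a^n = 1/(1 − a) = 1/277;  first 5 digits = (1, 1, 0, 1, 2)

v_3(a) = 1 ≥ 1, so the series converges in ℤ_3 to 1/(1 − a) = 1/(1 − (-276)) = 1/277. Expand this rational in ℤ_3: compute digits iteratively via d_i = x_i mod 3, x_{i+1} = (x_i − d_i)/3. The first 5 digits are (1, 1, 0, 1, 2).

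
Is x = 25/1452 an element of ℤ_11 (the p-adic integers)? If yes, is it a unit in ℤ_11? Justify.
x ∉ ℤ_11 (v_11(x) = -2 < 0)

ℤ_11 = {x ∈ ℚ_11 : v_11(x) ≥ 0} and ℤ_11^× = {x ∈ ℤ_11 : v_11(x) = 0}. Here v_11(25/1452) = v_11(num) − v_11(den) = -2; compare against these criteria.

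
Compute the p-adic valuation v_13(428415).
v_13(428415) = 4

v_13(n) is the largest exponent k such that 13^k divides n. Factor out: 428415 = 13^4 · 15. (Sign doesn't affect v_p.) So v_13(428415) = 4.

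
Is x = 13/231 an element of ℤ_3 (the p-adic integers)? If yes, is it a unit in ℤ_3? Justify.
x ∉ ℤ_3 (v_3(x) = -1 < 0)

ℤ_3 = {x ∈ ℚ_3 : v_3(x) ≥ 0} and ℤ_3^× = {x ∈ ℤ_3 : v_3(x) = 0}. Here v_3(13/231) = v_3(num) − v_3(den) = -1; compare against these criteria.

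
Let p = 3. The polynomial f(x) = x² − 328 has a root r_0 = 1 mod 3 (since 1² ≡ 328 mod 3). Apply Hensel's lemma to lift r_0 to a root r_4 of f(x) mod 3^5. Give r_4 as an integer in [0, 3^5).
r_4 = 160 (mod 243)

Hensel's recurrence: r_{i+1} = r_i − f(r_i)·(f′(r_i))^{-1} mod 3^{i+2}, with f′(x) = 2x. Iterate:
  r_0 = 1 (mod 3)
  r_1 = 7 (mod 9)
  r_2 = 25 (mod 27)
  r_3 = 79 (mod 81)
  r_4 = 160 (mod 243)
Final: r_4 = 160, and one checks f(r_4) ≡ 0 mod 3^5.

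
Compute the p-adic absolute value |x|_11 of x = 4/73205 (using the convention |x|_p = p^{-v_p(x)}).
|4/73205|_11 = 14641

Step 1 — compute v_11(x) by factoring powers of 11 out of the numerator and denominator: v_11(4/73205) = -4. Step 2 — apply |x|_p = p^{-v_p(x)} = 11^{4} = 14641.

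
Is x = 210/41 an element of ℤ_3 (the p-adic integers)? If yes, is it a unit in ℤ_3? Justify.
x ∈ ℤ_3 but not a unit; v_3(x) = 1 > 0

ℤ_3 = {x ∈ ℚ_3 : v_3(x) ≥ 0} and ℤ_3^× = {x ∈ ℤ_3 : v_3(x) = 0}. Here v_3(210/41) = v_3(num) − v_3(den) = 1; compare against these criteria.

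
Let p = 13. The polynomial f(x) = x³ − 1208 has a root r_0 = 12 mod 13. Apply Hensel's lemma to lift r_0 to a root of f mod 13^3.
r_2 = 233 (mod 2197)

Hensel: r_{i+1} = r_i − f(r_i)/f′(r_i) mod 13^{i+2}, where f′(x) = 3x². Iterate:
  r_0 = 12 (mod 13)
  r_1 = 64 (mod 169)
  r_2 = 233 (mod 2197)
Final: r = 233 with f(r) ≡ 0 mod 13^3.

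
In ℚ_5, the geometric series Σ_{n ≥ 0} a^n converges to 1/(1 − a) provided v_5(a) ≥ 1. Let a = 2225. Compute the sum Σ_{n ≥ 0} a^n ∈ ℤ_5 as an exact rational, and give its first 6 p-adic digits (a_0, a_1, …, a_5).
Σ a^n = 1/(1 − a) = -1/2224;  first 6 digits = (1, 0, 4, 2, 4, 4)

v_5(a) = 2 ≥ 1, so the series converges in ℤ_5 to 1/(1 − a) = 1/(1 − 2225) = -1/2224. Expand this rational in ℤ_5: compute digits iteratively via d_i = x_i mod 5, x_{i+1} = (x_i − d_i)/5. The first 6 digits are (1, 0, 4, 2, 4, 4).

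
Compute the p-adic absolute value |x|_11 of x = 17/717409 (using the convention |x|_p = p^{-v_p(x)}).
|17/717409|_11 = 14641

Step 1 — compute v_11(x) by factoring powers of 11 out of the numerator and denominator: v_11(17/717409) = -4. Step 2 — apply |x|_p = p^{-v_p(x)} = 11^{4} = 14641.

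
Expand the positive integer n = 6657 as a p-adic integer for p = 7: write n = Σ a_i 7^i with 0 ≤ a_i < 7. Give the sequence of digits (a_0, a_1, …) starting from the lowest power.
(a_0, a_1, …) = (0, 6, 2, 5, 2)

Repeated division by 7 gives the digits low-to-high: 6657 = 6·7^1 + 2·7^2 + 5·7^3 + 2·7^4. Digit sequence: (0, 6, 2, 5, 2).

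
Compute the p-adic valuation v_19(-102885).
v_19(-102885) = 3

v_19(n) is the largest exponent k such that 19^k divides n. Factor out: -102885 = -19^3 · 15. (Sign doesn't affect v_p.) So v_19(-102885) = 3.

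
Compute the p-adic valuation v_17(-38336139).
v_17(-38336139) = 5

v_17(n) is the largest exponent k such that 17^k divides n. Factor out: -38336139 = -17^5 · 27. (Sign doesn't affect v_p.) So v_17(-38336139) = 5.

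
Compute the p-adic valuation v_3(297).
v_3(297) = 3

v_3(n) is the largest exponent k such that 3^k divides n. Factor out: 297 = 3^3 · 11. (Sign doesn't affect v_p.) So v_3(297) = 3.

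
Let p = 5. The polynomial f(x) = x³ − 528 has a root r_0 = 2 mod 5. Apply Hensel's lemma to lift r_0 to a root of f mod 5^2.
r_1 = 12 (mod 25)

Hensel: r_{i+1} = r_i − f(r_i)/f′(r_i) mod 5^{i+2}, where f′(x) = 3x². Iterate:
  r_0 = 2 (mod 5)
  r_1 = 12 (mod 25)
Final: r = 12 with f(r) ≡ 0 mod 5^2.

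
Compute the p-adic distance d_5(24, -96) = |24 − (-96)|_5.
d_5(24, -96) = 1/5

Step 1 — x − y = 24 − (-96) = 120. Step 2 — v_5(120) = 1 (factor: 120 = (5^1 · 24); the sign does not affect v_p). Step 3 — |x − y|_5 = 5^{-1} = 1/5.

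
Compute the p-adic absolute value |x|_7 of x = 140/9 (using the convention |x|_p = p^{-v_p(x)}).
|140/9|_7 = 1/7

Step 1 — compute v_7(x) by factoring powers of 7 out of the numerator and denominator: v_7(140/9) = 1. Step 2 — apply |x|_p = p^{-v_p(x)} = 7^{-1} = 1/7.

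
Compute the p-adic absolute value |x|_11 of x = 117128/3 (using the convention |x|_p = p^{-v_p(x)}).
|117128/3|_11 = 1/14641

Step 1 — compute v_11(x) by factoring powers of 11 out of the numerator and denominator: v_11(117128/3) = 4. Step 2 — apply |x|_p = p^{-v_p(x)} = 11^{-4} = 1/14641.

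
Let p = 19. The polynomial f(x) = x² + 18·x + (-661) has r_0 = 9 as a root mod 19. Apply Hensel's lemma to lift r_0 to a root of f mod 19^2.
r_1 = 161 (mod 361)

Hensel: r_{i+1} = r_i − f(r_i)·(f′(r_i))^{-1} mod 19^{i+2}, f′(x) = 2x + 18. Iterate:
  r_0 = 9 (mod 19)
  r_1 = 161 (mod 361)
Final: r = 161 satisfies f(r) ≡ 0 mod 19^2.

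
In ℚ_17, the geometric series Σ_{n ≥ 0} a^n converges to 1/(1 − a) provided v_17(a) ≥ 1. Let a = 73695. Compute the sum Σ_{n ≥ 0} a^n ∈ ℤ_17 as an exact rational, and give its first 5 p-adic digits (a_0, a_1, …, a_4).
Σ a^n = 1/(1 − a) = -1/73694;  first 5 digits = (1, 0, 0, 15, 0)

v_17(a) = 3 ≥ 1, so the series converges in ℤ_17 to 1/(1 − a) = 1/(1 − 73695) = -1/73694. Expand this rational in ℤ_17: compute digits iteratively via d_i = x_i mod 17, x_{i+1} = (x_i − d_i)/17. The first 5 digits are (1, 0, 0, 15, 0).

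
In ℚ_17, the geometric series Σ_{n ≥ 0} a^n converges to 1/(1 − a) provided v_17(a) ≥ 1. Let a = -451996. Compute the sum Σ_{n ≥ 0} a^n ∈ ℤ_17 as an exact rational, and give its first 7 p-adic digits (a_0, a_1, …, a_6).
Σ a^n = 1/(1 − a) = 1/451997;  first 7 digits = (1, 0, 0, 10, 11, 16, 14)

v_17(a) = 3 ≥ 1, so the series converges in ℤ_17 to 1/(1 − a) = 1/(1 − (-451996)) = 1/451997. Expand this rational in ℤ_17: compute digits iteratively via d_i = x_i mod 17, x_{i+1} = (x_i − d_i)/17. The first 7 digits are (1, 0, 0, 10, 11, 16, 14).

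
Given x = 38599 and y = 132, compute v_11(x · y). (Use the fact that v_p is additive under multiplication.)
v_11(5095068) = 4

v_p(x) = 3 (factor: 38599 = 11^3 · 29); v_p(y) = 1 (factor: 132 = 11^1 · 12). Additivity: v_p(xy) = v_p(x) + v_p(y) = 3 + 1 = 4. (Direct check: xy = 5095068 = 11^4 · (348).)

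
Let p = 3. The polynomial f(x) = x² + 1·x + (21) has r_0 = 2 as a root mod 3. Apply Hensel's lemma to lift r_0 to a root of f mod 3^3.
r_2 = 2 (mod 27)

Hensel: r_{i+1} = r_i − f(r_i)·(f′(r_i))^{-1} mod 3^{i+2}, f′(x) = 2x + 1. Iterate:
  r_0 = 2 (mod 3)
  r_1 = 2 (mod 9)
  r_2 = 2 (mod 27)
Final: r = 2 satisfies f(r) ≡ 0 mod 3^3.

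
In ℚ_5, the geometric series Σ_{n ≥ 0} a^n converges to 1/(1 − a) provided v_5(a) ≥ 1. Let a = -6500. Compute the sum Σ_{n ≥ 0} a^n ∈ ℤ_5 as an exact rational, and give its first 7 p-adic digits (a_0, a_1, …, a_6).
Σ a^n = 1/(1 − a) = 1/6501;  first 7 digits = (1, 0, 0, 3, 4, 2, 3)

v_5(a) = 3 ≥ 1, so the series converges in ℤ_5 to 1/(1 − a) = 1/(1 − (-6500)) = 1/6501. Expand this rational in ℤ_5: compute digits iteratively via d_i = x_i mod 5, x_{i+1} = (x_i − d_i)/5. The first 7 digits are (1, 0, 0, 3, 4, 2, 3).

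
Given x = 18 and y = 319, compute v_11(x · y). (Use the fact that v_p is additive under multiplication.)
v_11(5742) = 1

v_p(x) = 0 (factor: 18 = 11^0 · 18); v_p(y) = 1 (factor: 319 = 11^1 · 29). Additivity: v_p(xy) = v_p(x) + v_p(y) = 0 + 1 = 1. (Direct check: xy = 5742 = 11^1 · (522).)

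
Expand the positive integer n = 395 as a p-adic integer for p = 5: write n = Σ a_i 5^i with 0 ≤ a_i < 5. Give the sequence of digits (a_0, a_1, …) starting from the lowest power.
(a_0, a_1, …) = (0, 4, 0, 3)

Repeated division by 5 gives the digits low-to-high: 395 = 4·5^1 + 3·5^3. Digit sequence: (0, 4, 0, 3).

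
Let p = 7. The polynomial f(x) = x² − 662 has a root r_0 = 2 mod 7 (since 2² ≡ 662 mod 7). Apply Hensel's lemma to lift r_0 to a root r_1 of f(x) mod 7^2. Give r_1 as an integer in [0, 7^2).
r_1 = 44 (mod 49)

Hensel's recurrence: r_{i+1} = r_i − f(r_i)·(f′(r_i))^{-1} mod 7^{i+2}, with f′(x) = 2x. Iterate:
  r_0 = 2 (mod 7)
  r_1 = 44 (mod 49)
Final: r_1 = 44, and one checks f(r_1) ≡ 0 mod 7^2.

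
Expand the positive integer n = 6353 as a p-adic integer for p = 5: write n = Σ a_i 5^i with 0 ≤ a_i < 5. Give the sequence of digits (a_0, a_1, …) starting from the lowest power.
(a_0, a_1, …) = (3, 0, 4, 0, 0, 2)

Repeated division by 5 gives the digits low-to-high: 6353 = 3 + 4·5^2 + 2·5^5. Digit sequence: (3, 0, 4, 0, 0, 2).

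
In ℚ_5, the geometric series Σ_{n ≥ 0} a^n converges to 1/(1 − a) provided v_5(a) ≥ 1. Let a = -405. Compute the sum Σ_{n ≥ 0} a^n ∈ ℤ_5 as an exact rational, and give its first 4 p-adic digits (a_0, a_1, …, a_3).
Σ a^n = 1/(1 − a) = 1/406;  first 4 digits = (1, 4, 4, 2)

v_5(a) = 1 ≥ 1, so the series converges in ℤ_5 to 1/(1 − a) = 1/(1 − (-405)) = 1/406. Expand this rational in ℤ_5: compute digits iteratively via d_i = x_i mod 5, x_{i+1} = (x_i − d_i)/5. The first 4 digits are (1, 4, 4, 2).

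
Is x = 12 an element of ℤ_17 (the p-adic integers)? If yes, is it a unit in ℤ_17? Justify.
x ∈ ℤ_17^× (unit); v_17(x) = 0

ℤ_17 = {x ∈ ℚ_17 : v_17(x) ≥ 0} and ℤ_17^× = {x ∈ ℤ_17 : v_17(x) = 0}. Here v_17(12) = v_17(num) − v_17(den) = 0; compare against these criteria.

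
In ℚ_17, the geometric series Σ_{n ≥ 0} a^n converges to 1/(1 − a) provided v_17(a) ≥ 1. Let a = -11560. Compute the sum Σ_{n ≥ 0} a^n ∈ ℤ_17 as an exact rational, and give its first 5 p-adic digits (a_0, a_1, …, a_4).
Σ a^n = 1/(1 − a) = 1/11561;  first 5 digits = (1, 0, 11, 14, 1)

v_17(a) = 2 ≥ 1, so the series converges in ℤ_17 to 1/(1 − a) = 1/(1 − (-11560)) = 1/11561. Expand this rational in ℤ_17: compute digits iteratively via d_i = x_i mod 17, x_{i+1} = (x_i − d_i)/17. The first 5 digits are (1, 0, 11, 14, 1).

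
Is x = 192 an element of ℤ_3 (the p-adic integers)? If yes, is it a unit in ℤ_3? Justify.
x ∈ ℤ_3 but not a unit; v_3(x) = 1 > 0

ℤ_3 = {x ∈ ℚ_3 : v_3(x) ≥ 0} and ℤ_3^× = {x ∈ ℤ_3 : v_3(x) = 0}. Here v_3(192) = v_3(num) − v_3(den) = 1; compare against these criteria.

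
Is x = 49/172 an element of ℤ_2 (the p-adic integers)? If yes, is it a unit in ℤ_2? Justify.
x ∉ ℤ_2 (v_2(x) = -2 < 0)

ℤ_2 = {x ∈ ℚ_2 : v_2(x) ≥ 0} and ℤ_2^× = {x ∈ ℤ_2 : v_2(x) = 0}. Here v_2(49/172) = v_2(num) − v_2(den) = -2; compare against these criteria.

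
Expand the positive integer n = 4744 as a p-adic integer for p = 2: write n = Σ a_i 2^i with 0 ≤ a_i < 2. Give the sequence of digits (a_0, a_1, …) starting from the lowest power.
(a_0, a_1, …) = (0, 0, 0, 1, 0, 0, 0, 1, 0, 1, 0, 0, 1)

Repeated division by 2 gives the digits low-to-high: 4744 = 1·2^3 + 1·2^7 + 1·2^9 + 1·2^12. Digit sequence: (0, 0, 0, 1, 0, 0, 0, 1, 0, 1, 0, 0, 1).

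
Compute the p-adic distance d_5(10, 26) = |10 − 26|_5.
d_5(10, 26) = 1

Step 1 — x − y = 10 − 26 = -16. Step 2 — v_5(-16) = 0 (factor: -16 = −(5^0 · 16); the sign does not affect v_p). Step 3 — |x − y|_5 = 5^{0} = 1.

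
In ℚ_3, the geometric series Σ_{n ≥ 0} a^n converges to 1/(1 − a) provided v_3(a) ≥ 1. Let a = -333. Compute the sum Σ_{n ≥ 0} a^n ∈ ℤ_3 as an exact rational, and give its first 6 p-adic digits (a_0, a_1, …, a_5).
Σ a^n = 1/(1 − a) = 1/334;  first 6 digits = (1, 0, 2, 2, 2, 1)

v_3(a) = 2 ≥ 1, so the series converges in ℤ_3 to 1/(1 − a) = 1/(1 − (-333)) = 1/334. Expand this rational in ℤ_3: compute digits iteratively via d_i = x_i mod 3, x_{i+1} = (x_i − d_i)/3. The first 6 digits are (1, 0, 2, 2, 2, 1).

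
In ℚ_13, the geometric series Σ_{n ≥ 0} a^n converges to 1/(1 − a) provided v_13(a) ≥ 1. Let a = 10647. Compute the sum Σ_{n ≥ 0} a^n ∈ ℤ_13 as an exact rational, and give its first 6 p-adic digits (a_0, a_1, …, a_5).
Σ a^n = 1/(1 − a) = -1/10646;  first 6 digits = (1, 0, 11, 4, 4, 6)

v_13(a) = 2 ≥ 1, so the series converges in ℤ_13 to 1/(1 − a) = 1/(1 − 10647) = -1/10646. Expand this rational in ℤ_13: compute digits iteratively via d_i = x_i mod 13, x_{i+1} = (x_i − d_i)/13. The first 6 digits are (1, 0, 11, 4, 4, 6).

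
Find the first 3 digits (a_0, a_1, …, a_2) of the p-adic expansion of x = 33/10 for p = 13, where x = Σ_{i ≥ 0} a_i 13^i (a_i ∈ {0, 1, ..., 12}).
(a_0, …, a_2) = (2, 4, 1)

v_13(33/10) = 0 (numerator and denominator both coprime to 13), so x ∈ ℤ_13^×. Compute digits iteratively via a_i = x_i mod 13, x_{i+1} = (x_i − a_i)/13, with x_0 = x:
  x_0 = 33/10;  a_0 = 2;  x_1 = (x_0 − 2)/13 = 1/10
  x_1 = 1/10;  a_1 = 4;  x_2 = (x_1 − 4)/13 = -3/10
  x_2 = -3/10;  a_2 = 1;  x_3 = (x_2 − 1)/13 = -1/10
Digits: (2, 4, 1).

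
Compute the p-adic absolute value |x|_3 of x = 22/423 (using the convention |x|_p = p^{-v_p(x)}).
|22/423|_3 = 9

Step 1 — compute v_3(x) by factoring powers of 3 out of the numerator and denominator: v_3(22/423) = -2. Step 2 — apply |x|_p = p^{-v_p(x)} = 3^{2} = 9.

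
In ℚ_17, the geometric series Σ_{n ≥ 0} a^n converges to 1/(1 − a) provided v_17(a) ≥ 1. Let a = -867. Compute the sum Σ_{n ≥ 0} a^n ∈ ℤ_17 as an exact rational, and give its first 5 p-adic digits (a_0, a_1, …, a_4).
Σ a^n = 1/(1 − a) = 1/868;  first 5 digits = (1, 0, 14, 16, 8)

v_17(a) = 2 ≥ 1, so the series converges in ℤ_17 to 1/(1 − a) = 1/(1 − (-867)) = 1/868. Expand this rational in ℤ_17: compute digits iteratively via d_i = x_i mod 17, x_{i+1} = (x_i − d_i)/17. The first 5 digits are (1, 0, 14, 16, 8).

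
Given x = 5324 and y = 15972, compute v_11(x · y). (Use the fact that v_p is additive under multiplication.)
v_11(85034928) = 6

v_p(x) = 3 (factor: 5324 = 11^3 · 4); v_p(y) = 3 (factor: 15972 = 11^3 · 12). Additivity: v_p(xy) = v_p(x) + v_p(y) = 3 + 3 = 6. (Direct check: xy = 85034928 = 11^6 · (48).)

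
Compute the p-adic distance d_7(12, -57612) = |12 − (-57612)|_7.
d_7(12, -57612) = 1/2401

Step 1 — x − y = 12 − (-57612) = 57624. Step 2 — v_7(57624) = 4 (factor: 57624 = (7^4 · 24); the sign does not affect v_p). Step 3 — |x − y|_7 = 7^{-4} = 1/2401.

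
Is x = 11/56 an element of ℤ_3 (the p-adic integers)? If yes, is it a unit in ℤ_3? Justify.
x ∈ ℤ_3^× (unit); v_3(x) = 0

ℤ_3 = {x ∈ ℚ_3 : v_3(x) ≥ 0} and ℤ_3^× = {x ∈ ℤ_3 : v_3(x) = 0}. Here v_3(11/56) = v_3(num) − v_3(den) = 0; compare against these criteria.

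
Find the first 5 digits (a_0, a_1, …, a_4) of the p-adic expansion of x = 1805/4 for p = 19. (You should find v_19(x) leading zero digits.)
(a_0, …, a_4) = (0, 0, 6, 14, 4)

v_19(1805/4) = 2, so a_0 = ... = a_1 = 0. Factor out: x = 19^2 · u with u = 5/4 a unit in ℤ_19. Expand u iteratively via a_{v+i} = u_i mod 19, u_{i+1} = (u_i − a_{v+i})/19:
  u_0 = 5/4;  a_2 = 6;  u_1 = (u_0 − 6)/19 = -1/4
  u_1 = -1/4;  a_3 = 14;  u_2 = (u_1 − 14)/19 = -3/4
  u_2 = -3/4;  a_4 = 4;  u_3 = (u_2 − 4)/19 = -1/4
Digits: (0, 0, 6, 14, 4).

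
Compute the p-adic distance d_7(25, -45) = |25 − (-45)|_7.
d_7(25, -45) = 1/7

Step 1 — x − y = 25 − (-45) = 70. Step 2 — v_7(70) = 1 (factor: 70 = (7^1 · 10); the sign does not affect v_p). Step 3 — |x − y|_7 = 7^{-1} = 1/7.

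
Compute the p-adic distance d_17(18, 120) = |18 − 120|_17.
d_17(18, 120) = 1/17

Step 1 — x − y = 18 − 120 = -102. Step 2 — v_17(-102) = 1 (factor: -102 = −(17^1 · 6); the sign does not affect v_p). Step 3 — |x − y|_17 = 17^{-1} = 1/17.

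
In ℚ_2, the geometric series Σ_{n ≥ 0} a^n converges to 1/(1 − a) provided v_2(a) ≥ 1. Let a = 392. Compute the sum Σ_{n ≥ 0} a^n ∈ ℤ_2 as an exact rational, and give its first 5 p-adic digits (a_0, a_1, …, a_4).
Σ a^n = 1/(1 − a) = -1/391;  first 5 digits = (1, 0, 0, 1, 0)

v_2(a) = 3 ≥ 1, so the series converges in ℤ_2 to 1/(1 − a) = 1/(1 − 392) = -1/391. Expand this rational in ℤ_2: compute digits iteratively via d_i = x_i mod 2, x_{i+1} = (x_i − d_i)/2. The first 5 digits are (1, 0, 0, 1, 0).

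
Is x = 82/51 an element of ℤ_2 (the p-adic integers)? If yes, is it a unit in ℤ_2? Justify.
x ∈ ℤ_2 but not a unit; v_2(x) = 1 > 0

ℤ_2 = {x ∈ ℚ_2 : v_2(x) ≥ 0} and ℤ_2^× = {x ∈ ℤ_2 : v_2(x) = 0}. Here v_2(82/51) = v_2(num) − v_2(den) = 1; compare against these criteria.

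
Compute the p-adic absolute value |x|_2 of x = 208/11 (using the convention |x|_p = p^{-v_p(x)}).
|208/11|_2 = 1/16

Step 1 — compute v_2(x) by factoring powers of 2 out of the numerator and denominator: v_2(208/11) = 4. Step 2 — apply |x|_p = p^{-v_p(x)} = 2^{-4} = 1/16.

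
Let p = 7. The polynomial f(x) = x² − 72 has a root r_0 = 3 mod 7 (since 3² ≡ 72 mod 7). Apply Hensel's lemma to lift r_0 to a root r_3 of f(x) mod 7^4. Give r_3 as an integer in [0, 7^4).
r_3 = 1410 (mod 2401)

Hensel's recurrence: r_{i+1} = r_i − f(r_i)·(f′(r_i))^{-1} mod 7^{i+2}, with f′(x) = 2x. Iterate:
  r_0 = 3 (mod 7)
  r_1 = 38 (mod 49)
  r_2 = 38 (mod 343)
  r_3 = 1410 (mod 2401)
Final: r_3 = 1410, and one checks f(r_3) ≡ 0 mod 7^4.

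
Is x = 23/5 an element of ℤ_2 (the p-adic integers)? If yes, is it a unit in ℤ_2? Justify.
x ∈ ℤ_2^× (unit); v_2(x) = 0

ℤ_2 = {x ∈ ℚ_2 : v_2(x) ≥ 0} and ℤ_2^× = {x ∈ ℤ_2 : v_2(x) = 0}. Here v_2(23/5) = v_2(num) − v_2(den) = 0; compare against these criteria.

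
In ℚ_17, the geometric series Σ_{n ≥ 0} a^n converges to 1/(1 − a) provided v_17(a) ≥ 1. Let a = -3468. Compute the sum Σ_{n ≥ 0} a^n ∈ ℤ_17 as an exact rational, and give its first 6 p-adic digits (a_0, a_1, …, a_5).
Σ a^n = 1/(1 − a) = 1/3469;  first 6 digits = (1, 0, 5, 16, 7, 8)

v_17(a) = 2 ≥ 1, so the series converges in ℤ_17 to 1/(1 − a) = 1/(1 − (-3468)) = 1/3469. Expand this rational in ℤ_17: compute digits iteratively via d_i = x_i mod 17, x_{i+1} = (x_i − d_i)/17. The first 6 digits are (1, 0, 5, 16, 7, 8).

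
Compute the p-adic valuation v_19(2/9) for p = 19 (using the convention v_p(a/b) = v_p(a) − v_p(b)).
v_19(2/9) = 0

Factor powers of 19 from the numerator and denominator of the reduced fraction: 2 = 19^0 · 2 and 9 = 19^0 · 9. Apply v_p(a/b) = v_p(a) − v_p(b): v_19(2/9) = 0 − 0 = 0.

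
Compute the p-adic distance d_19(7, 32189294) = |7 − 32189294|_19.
d_19(7, 32189294) = 1/2476099

Step 1 — x − y = 7 − 32189294 = -32189287. Step 2 — v_19(-32189287) = 5 (factor: -32189287 = −(19^5 · 13); the sign does not affect v_p). Step 3 — |x − y|_19 = 19^{-5} = 1/2476099.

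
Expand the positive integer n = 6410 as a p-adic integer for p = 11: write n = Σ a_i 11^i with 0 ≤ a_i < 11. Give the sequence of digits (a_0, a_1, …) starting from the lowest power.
(a_0, a_1, …) = (8, 10, 8, 4)

Repeated division by 11 gives the digits low-to-high: 6410 = 8 + 10·11^1 + 8·11^2 + 4·11^3. Digit sequence: (8, 10, 8, 4).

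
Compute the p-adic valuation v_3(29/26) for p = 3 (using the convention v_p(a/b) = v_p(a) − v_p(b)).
v_3(29/26) = 0

Factor powers of 3 from the numerator and denominator of the reduced fraction: 29 = 3^0 · 29 and 26 = 3^0 · 26. Apply v_p(a/b) = v_p(a) − v_p(b): v_3(29/26) = 0 − 0 = 0.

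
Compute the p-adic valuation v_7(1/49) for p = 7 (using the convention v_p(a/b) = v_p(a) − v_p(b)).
v_7(1/49) = -2

Factor powers of 7 from the numerator and denominator of the reduced fraction: 1 = 7^0 · 1 and 49 = 7^2 · 1. Apply v_p(a/b) = v_p(a) − v_p(b): v_7(1/49) = 0 − 2 = -2.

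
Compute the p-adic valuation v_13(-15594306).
v_13(-15594306) = 5

v_13(n) is the largest exponent k such that 13^k divides n. Factor out: -15594306 = -13^5 · 42. (Sign doesn't affect v_p.) So v_13(-15594306) = 5.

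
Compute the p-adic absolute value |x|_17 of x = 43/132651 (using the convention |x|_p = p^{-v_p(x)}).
|43/132651|_17 = 4913

Step 1 — compute v_17(x) by factoring powers of 17 out of the numerator and denominator: v_17(43/132651) = -3. Step 2 — apply |x|_p = p^{-v_p(x)} = 17^{3} = 4913.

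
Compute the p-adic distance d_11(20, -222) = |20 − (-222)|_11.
d_11(20, -222) = 1/121

Step 1 — x − y = 20 − (-222) = 242. Step 2 — v_11(242) = 2 (factor: 242 = (11^2 · 2); the sign does not affect v_p). Step 3 — |x − y|_11 = 11^{-2} = 1/121.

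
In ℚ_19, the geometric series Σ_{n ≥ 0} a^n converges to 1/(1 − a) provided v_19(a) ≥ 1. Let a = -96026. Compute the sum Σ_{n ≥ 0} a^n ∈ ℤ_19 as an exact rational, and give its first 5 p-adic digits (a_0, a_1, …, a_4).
Σ a^n = 1/(1 − a) = 1/96027;  first 5 digits = (1, 0, 0, 5, 18)

v_19(a) = 3 ≥ 1, so the series converges in ℤ_19 to 1/(1 − a) = 1/(1 − (-96026)) = 1/96027. Expand this rational in ℤ_19: compute digits iteratively via d_i = x_i mod 19, x_{i+1} = (x_i − d_i)/19. The first 5 digits are (1, 0, 0, 5, 18).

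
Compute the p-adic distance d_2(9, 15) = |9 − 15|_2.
d_2(9, 15) = 1/2

Step 1 — x − y = 9 − 15 = -6. Step 2 — v_2(-6) = 1 (factor: -6 = −(2^1 · 3); the sign does not affect v_p). Step 3 — |x − y|_2 = 2^{-1} = 1/2.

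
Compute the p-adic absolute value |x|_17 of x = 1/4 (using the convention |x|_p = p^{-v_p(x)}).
|1/4|_17 = 1

Step 1 — compute v_17(x) by factoring powers of 17 out of the numerator and denominator: v_17(1/4) = 0. Step 2 — apply |x|_p = p^{-v_p(x)} = 17^{0} = 1.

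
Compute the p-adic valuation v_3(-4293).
v_3(-4293) = 4

v_3(n) is the largest exponent k such that 3^k divides n. Factor out: -4293 = -3^4 · 53. (Sign doesn't affect v_p.) So v_3(-4293) = 4.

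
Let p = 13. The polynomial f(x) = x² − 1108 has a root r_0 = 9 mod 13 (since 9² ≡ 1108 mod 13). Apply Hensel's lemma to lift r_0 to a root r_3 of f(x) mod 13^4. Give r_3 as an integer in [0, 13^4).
r_3 = 25463 (mod 28561)

Hensel's recurrence: r_{i+1} = r_i − f(r_i)·(f′(r_i))^{-1} mod 13^{i+2}, with f′(x) = 2x. Iterate:
  r_0 = 9 (mod 13)
  r_1 = 113 (mod 169)
  r_2 = 1296 (mod 2197)
  r_3 = 25463 (mod 28561)
Final: r_3 = 25463, and one checks f(r_3) ≡ 0 mod 13^4.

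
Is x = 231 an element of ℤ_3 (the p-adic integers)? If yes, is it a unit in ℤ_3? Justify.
x ∈ ℤ_3 but not a unit; v_3(x) = 1 > 0

ℤ_3 = {x ∈ ℚ_3 : v_3(x) ≥ 0} and ℤ_3^× = {x ∈ ℤ_3 : v_3(x) = 0}. Here v_3(231) = v_3(num) − v_3(den) = 1; compare against these criteria.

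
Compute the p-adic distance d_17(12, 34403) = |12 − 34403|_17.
d_17(12, 34403) = 1/4913

Step 1 — x − y = 12 − 34403 = -34391. Step 2 — v_17(-34391) = 3 (factor: -34391 = −(17^3 · 7); the sign does not affect v_p). Step 3 — |x − y|_17 = 17^{-3} = 1/4913.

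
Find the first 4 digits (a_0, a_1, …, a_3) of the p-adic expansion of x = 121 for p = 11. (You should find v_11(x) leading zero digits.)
(a_0, …, a_3) = (0, 0, 1, 0)

v_11(121) = 2, so a_0 = ... = a_1 = 0. Factor out: x = 11^2 · u with u = 1 a unit in ℤ_11. Expand u iteratively via a_{v+i} = u_i mod 11, u_{i+1} = (u_i − a_{v+i})/11:
  u_0 = 1;  a_2 = 1;  u_1 = (u_0 − 1)/11 = 0
  u_1 = 0;  a_3 = 0;  u_2 = (u_1 − 0)/11 = 0
Digits: (0, 0, 1, 0).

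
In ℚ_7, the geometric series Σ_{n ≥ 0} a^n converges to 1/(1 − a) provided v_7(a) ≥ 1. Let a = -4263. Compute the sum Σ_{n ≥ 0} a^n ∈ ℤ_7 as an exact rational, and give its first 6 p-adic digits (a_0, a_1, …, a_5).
Σ a^n = 1/(1 − a) = 1/4264;  first 6 digits = (1, 0, 4, 1, 0, 3)

v_7(a) = 2 ≥ 1, so the series converges in ℤ_7 to 1/(1 − a) = 1/(1 − (-4263)) = 1/4264. Expand this rational in ℤ_7: compute digits iteratively via d_i = x_i mod 7, x_{i+1} = (x_i − d_i)/7. The first 6 digits are (1, 0, 4, 1, 0, 3).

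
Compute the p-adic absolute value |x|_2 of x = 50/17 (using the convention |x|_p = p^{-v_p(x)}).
|50/17|_2 = 1/2

Step 1 — compute v_2(x) by factoring powers of 2 out of the numerator and denominator: v_2(50/17) = 1. Step 2 — apply |x|_p = p^{-v_p(x)} = 2^{-1} = 1/2.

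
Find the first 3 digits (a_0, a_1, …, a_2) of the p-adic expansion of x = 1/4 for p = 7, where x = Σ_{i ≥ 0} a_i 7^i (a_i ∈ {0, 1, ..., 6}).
(a_0, …, a_2) = (2, 5, 1)

v_7(1/4) = 0 (numerator and denominator both coprime to 7), so x ∈ ℤ_7^×. Compute digits iteratively via a_i = x_i mod 7, x_{i+1} = (x_i − a_i)/7, with x_0 = x:
  x_0 = 1/4;  a_0 = 2;  x_1 = (x_0 − 2)/7 = -1/4
  x_1 = -1/4;  a_1 = 5;  x_2 = (x_1 − 5)/7 = -3/4
  x_2 = -3/4;  a_2 = 1;  x_3 = (x_2 − 1)/7 = -1/4
Digits: (2, 5, 1).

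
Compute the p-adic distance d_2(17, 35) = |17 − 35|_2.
d_2(17, 35) = 1/2

Step 1 — x − y = 17 − 35 = -18. Step 2 — v_2(-18) = 1 (factor: -18 = −(2^1 · 9); the sign does not affect v_p). Step 3 — |x − y|_2 = 2^{-1} = 1/2.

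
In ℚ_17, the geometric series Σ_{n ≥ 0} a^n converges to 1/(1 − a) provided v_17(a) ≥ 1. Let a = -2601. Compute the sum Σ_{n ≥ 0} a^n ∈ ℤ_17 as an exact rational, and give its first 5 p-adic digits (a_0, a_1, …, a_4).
Σ a^n = 1/(1 − a) = 1/2602;  first 5 digits = (1, 0, 8, 16, 12)

v_17(a) = 2 ≥ 1, so the series converges in ℤ_17 to 1/(1 − a) = 1/(1 − (-2601)) = 1/2602. Expand this rational in ℤ_17: compute digits iteratively via d_i = x_i mod 17, x_{i+1} = (x_i − d_i)/17. The first 5 digits are (1, 0, 8, 16, 12).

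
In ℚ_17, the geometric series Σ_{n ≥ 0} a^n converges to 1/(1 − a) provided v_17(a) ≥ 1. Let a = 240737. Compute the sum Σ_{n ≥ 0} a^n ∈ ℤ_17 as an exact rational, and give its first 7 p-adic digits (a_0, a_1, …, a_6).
Σ a^n = 1/(1 − a) = -1/240736;  first 7 digits = (1, 0, 0, 15, 2, 0, 4)

v_17(a) = 3 ≥ 1, so the series converges in ℤ_17 to 1/(1 − a) = 1/(1 − 240737) = -1/240736. Expand this rational in ℤ_17: compute digits iteratively via d_i = x_i mod 17, x_{i+1} = (x_i − d_i)/17. The first 7 digits are (1, 0, 0, 15, 2, 0, 4).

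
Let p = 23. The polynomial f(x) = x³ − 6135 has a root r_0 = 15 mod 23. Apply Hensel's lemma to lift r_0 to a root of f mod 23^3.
r_2 = 7766 (mod 12167)

Hensel: r_{i+1} = r_i − f(r_i)/f′(r_i) mod 23^{i+2}, where f′(x) = 3x². Iterate:
  r_0 = 15 (mod 23)
  r_1 = 360 (mod 529)
  r_2 = 7766 (mod 12167)
Final: r = 7766 with f(r) ≡ 0 mod 23^3.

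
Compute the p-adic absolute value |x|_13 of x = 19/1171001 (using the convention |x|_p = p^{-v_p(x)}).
|19/1171001|_13 = 28561

Step 1 — compute v_13(x) by factoring powers of 13 out of the numerator and denominator: v_13(19/1171001) = -4. Step 2 — apply |x|_p = p^{-v_p(x)} = 13^{4} = 28561.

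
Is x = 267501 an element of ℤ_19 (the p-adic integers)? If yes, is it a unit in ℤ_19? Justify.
x ∈ ℤ_19 but not a unit; v_19(x) = 3 > 0

ℤ_19 = {x ∈ ℚ_19 : v_19(x) ≥ 0} and ℤ_19^× = {x ∈ ℤ_19 : v_19(x) = 0}. Here v_19(267501) = v_19(num) − v_19(den) = 3; compare against these criteria.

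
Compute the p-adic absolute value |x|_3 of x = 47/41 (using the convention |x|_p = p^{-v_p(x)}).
|47/41|_3 = 1

Step 1 — compute v_3(x) by factoring powers of 3 out of the numerator and denominator: v_3(47/41) = 0. Step 2 — apply |x|_p = p^{-v_p(x)} = 3^{0} = 1.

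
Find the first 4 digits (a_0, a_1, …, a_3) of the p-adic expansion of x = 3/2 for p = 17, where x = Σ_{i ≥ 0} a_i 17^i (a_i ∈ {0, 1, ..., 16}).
(a_0, …, a_3) = (10, 8, 8, 8)

v_17(3/2) = 0 (numerator and denominator both coprime to 17), so x ∈ ℤ_17^×. Compute digits iteratively via a_i = x_i mod 17, x_{i+1} = (x_i − a_i)/17, with x_0 = x:
  x_0 = 3/2;  a_0 = 10;  x_1 = (x_0 − 10)/17 = -1/2
  x_1 = -1/2;  a_1 = 8;  x_2 = (x_1 − 8)/17 = -1/2
  x_2 = -1/2;  a_2 = 8;  x_3 = (x_2 − 8)/17 = -1/2
  x_3 = -1/2;  a_3 = 8;  x_4 = (x_3 − 8)/17 = -1/2
Digits: (10, 8, 8, 8).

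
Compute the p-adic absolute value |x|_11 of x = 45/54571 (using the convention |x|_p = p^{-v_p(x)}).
|45/54571|_11 = 1331

Step 1 — compute v_11(x) by factoring powers of 11 out of the numerator and denominator: v_11(45/54571) = -3. Step 2 — apply |x|_p = p^{-v_p(x)} = 11^{3} = 1331.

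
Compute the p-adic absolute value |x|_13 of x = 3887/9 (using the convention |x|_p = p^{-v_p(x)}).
|3887/9|_13 = 1/169

Step 1 — compute v_13(x) by factoring powers of 13 out of the numerator and denominator: v_13(3887/9) = 2. Step 2 — apply |x|_p = p^{-v_p(x)} = 13^{-2} = 1/169.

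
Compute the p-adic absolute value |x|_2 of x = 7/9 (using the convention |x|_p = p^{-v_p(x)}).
|7/9|_2 = 1

Step 1 — compute v_2(x) by factoring powers of 2 out of the numerator and denominator: v_2(7/9) = 0. Step 2 — apply |x|_p = p^{-v_p(x)} = 2^{0} = 1.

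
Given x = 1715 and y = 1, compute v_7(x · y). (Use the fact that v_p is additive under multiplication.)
v_7(1715) = 3

v_p(x) = 3 (factor: 1715 = 7^3 · 5); v_p(y) = 0 (factor: 1 = 7^0 · 1). Additivity: v_p(xy) = v_p(x) + v_p(y) = 3 + 0 = 3. (Direct check: xy = 1715 = 7^3 · (5).)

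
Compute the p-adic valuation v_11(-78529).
v_11(-78529) = 3

v_11(n) is the largest exponent k such that 11^k divides n. Factor out: -78529 = -11^3 · 59. (Sign doesn't affect v_p.) So v_11(-78529) = 3.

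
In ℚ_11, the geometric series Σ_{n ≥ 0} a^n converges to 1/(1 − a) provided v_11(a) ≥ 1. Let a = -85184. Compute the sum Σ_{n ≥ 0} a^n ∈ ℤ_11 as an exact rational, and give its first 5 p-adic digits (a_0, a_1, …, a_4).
Σ a^n = 1/(1 − a) = 1/85185;  first 5 digits = (1, 0, 0, 2, 5)

v_11(a) = 3 ≥ 1, so the series converges in ℤ_11 to 1/(1 − a) = 1/(1 − (-85184)) = 1/85185. Expand this rational in ℤ_11: compute digits iteratively via d_i = x_i mod 11, x_{i+1} = (x_i − d_i)/11. The first 5 digits are (1, 0, 0, 2, 5).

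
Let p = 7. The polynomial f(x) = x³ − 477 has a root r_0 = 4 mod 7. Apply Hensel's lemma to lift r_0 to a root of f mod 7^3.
r_2 = 81 (mod 343)

Hensel: r_{i+1} = r_i − f(r_i)/f′(r_i) mod 7^{i+2}, where f′(x) = 3x². Iterate:
  r_0 = 4 (mod 7)
  r_1 = 32 (mod 49)
  r_2 = 81 (mod 343)
Final: r = 81 with f(r) ≡ 0 mod 7^3.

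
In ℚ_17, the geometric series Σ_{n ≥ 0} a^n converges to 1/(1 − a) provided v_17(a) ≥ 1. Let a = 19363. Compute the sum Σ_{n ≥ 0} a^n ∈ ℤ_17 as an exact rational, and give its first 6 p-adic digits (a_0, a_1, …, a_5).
Σ a^n = 1/(1 − a) = -1/19362;  first 6 digits = (1, 0, 16, 3, 1, 9)

v_17(a) = 2 ≥ 1, so the series converges in ℤ_17 to 1/(1 − a) = 1/(1 − 19363) = -1/19362. Expand this rational in ℤ_17: compute digits iteratively via d_i = x_i mod 17, x_{i+1} = (x_i − d_i)/17. The first 6 digits are (1, 0, 16, 3, 1, 9).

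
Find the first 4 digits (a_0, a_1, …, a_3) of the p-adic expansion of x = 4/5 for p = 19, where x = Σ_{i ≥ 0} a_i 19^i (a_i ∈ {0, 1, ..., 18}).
(a_0, …, a_3) = (16, 3, 15, 3)

v_19(4/5) = 0 (numerator and denominator both coprime to 19), so x ∈ ℤ_19^×. Compute digits iteratively via a_i = x_i mod 19, x_{i+1} = (x_i − a_i)/19, with x_0 = x:
  x_0 = 4/5;  a_0 = 16;  x_1 = (x_0 − 16)/19 = -4/5
  x_1 = -4/5;  a_1 = 3;  x_2 = (x_1 − 3)/19 = -1/5
  x_2 = -1/5;  a_2 = 15;  x_3 = (x_2 − 15)/19 = -4/5
  x_3 = -4/5;  a_3 = 3;  x_4 = (x_3 − 3)/19 = -1/5
Digits: (16, 3, 15, 3).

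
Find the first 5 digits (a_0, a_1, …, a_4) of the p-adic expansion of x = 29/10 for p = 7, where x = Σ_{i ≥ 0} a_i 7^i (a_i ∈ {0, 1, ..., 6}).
(a_0, …, a_4) = (5, 6, 4, 0, 2)

v_7(29/10) = 0 (numerator and denominator both coprime to 7), so x ∈ ℤ_7^×. Compute digits iteratively via a_i = x_i mod 7, x_{i+1} = (x_i − a_i)/7, with x_0 = x:
  x_0 = 29/10;  a_0 = 5;  x_1 = (x_0 − 5)/7 = -3/10
  x_1 = -3/10;  a_1 = 6;  x_2 = (x_1 − 6)/7 = -9/10
  x_2 = -9/10;  a_2 = 4;  x_3 = (x_2 − 4)/7 = -7/10
  x_3 = -7/10;  a_3 = 0;  x_4 = (x_3 − 0)/7 = -1/10
  x_4 = -1/10;  a_4 = 2;  x_5 = (x_4 − 2)/7 = -3/10
Digits: (5, 6, 4, 0, 2).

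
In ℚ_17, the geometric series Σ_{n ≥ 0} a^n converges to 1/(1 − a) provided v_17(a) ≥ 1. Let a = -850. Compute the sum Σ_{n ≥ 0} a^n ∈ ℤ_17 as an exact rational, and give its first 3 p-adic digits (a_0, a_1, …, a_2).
Σ a^n = 1/(1 − a) = 1/851;  first 3 digits = (1, 1, 15)

v_17(a) = 1 ≥ 1, so the series converges in ℤ_17 to 1/(1 − a) = 1/(1 − (-850)) = 1/851. Expand this rational in ℤ_17: compute digits iteratively via d_i = x_i mod 17, x_{i+1} = (x_i − d_i)/17. The first 3 digits are (1, 1, 15).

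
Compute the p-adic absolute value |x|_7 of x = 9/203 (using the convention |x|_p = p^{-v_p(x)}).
|9/203|_7 = 7

Step 1 — compute v_7(x) by factoring powers of 7 out of the numerator and denominator: v_7(9/203) = -1. Step 2 — apply |x|_p = p^{-v_p(x)} = 7^{1} = 7.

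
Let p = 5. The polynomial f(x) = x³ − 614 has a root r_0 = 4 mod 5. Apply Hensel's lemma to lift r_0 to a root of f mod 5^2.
r_1 = 4 (mod 25)

Hensel: r_{i+1} = r_i − f(r_i)/f′(r_i) mod 5^{i+2}, where f′(x) = 3x². Iterate:
  r_0 = 4 (mod 5)
  r_1 = 4 (mod 25)
Final: r = 4 with f(r) ≡ 0 mod 5^2.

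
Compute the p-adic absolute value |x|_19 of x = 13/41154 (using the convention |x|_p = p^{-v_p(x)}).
|13/41154|_19 = 6859

Step 1 — compute v_19(x) by factoring powers of 19 out of the numerator and denominator: v_19(13/41154) = -3. Step 2 — apply |x|_p = p^{-v_p(x)} = 19^{3} = 6859.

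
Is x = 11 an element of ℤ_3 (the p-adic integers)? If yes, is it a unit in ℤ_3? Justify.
x ∈ ℤ_3^× (unit); v_3(x) = 0

ℤ_3 = {x ∈ ℚ_3 : v_3(x) ≥ 0} and ℤ_3^× = {x ∈ ℤ_3 : v_3(x) = 0}. Here v_3(11) = v_3(num) − v_3(den) = 0; compare against these criteria.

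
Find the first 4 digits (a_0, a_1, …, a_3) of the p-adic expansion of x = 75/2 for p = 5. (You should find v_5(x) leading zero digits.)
(a_0, …, a_3) = (0, 0, 4, 2)

v_5(75/2) = 2, so a_0 = ... = a_1 = 0. Factor out: x = 5^2 · u with u = 3/2 a unit in ℤ_5. Expand u iteratively via a_{v+i} = u_i mod 5, u_{i+1} = (u_i − a_{v+i})/5:
  u_0 = 3/2;  a_2 = 4;  u_1 = (u_0 − 4)/5 = -1/2
  u_1 = -1/2;  a_3 = 2;  u_2 = (u_1 − 2)/5 = -1/2
Digits: (0, 0, 4, 2).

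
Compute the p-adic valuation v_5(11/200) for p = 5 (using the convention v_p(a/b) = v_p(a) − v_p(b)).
v_5(11/200) = -2

Factor powers of 5 from the numerator and denominator of the reduced fraction: 11 = 5^0 · 11 and 200 = 5^2 · 8. Apply v_p(a/b) = v_p(a) − v_p(b): v_5(11/200) = 0 − 2 = -2.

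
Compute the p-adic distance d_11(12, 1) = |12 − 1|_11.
d_11(12, 1) = 1/11

Step 1 — x − y = 12 − 1 = 11. Step 2 — v_11(11) = 1 (factor: 11 = (11^1 · 1); the sign does not affect v_p). Step 3 — |x − y|_11 = 11^{-1} = 1/11.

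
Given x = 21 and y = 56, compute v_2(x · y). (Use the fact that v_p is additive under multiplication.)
v_2(1176) = 3

v_p(x) = 0 (factor: 21 = 2^0 · 21); v_p(y) = 3 (factor: 56 = 2^3 · 7). Additivity: v_p(xy) = v_p(x) + v_p(y) = 0 + 3 = 3. (Direct check: xy = 1176 = 2^3 · (147).)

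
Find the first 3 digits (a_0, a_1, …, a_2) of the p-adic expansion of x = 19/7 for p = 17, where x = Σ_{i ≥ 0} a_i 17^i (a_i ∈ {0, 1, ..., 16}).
(a_0, …, a_2) = (10, 2, 12)

v_17(19/7) = 0 (numerator and denominator both coprime to 17), so x ∈ ℤ_17^×. Compute digits iteratively via a_i = x_i mod 17, x_{i+1} = (x_i − a_i)/17, with x_0 = x:
  x_0 = 19/7;  a_0 = 10;  x_1 = (x_0 − 10)/17 = -3/7
  x_1 = -3/7;  a_1 = 2;  x_2 = (x_1 − 2)/17 = -1/7
  x_2 = -1/7;  a_2 = 12;  x_3 = (x_2 − 12)/17 = -5/7
Digits: (10, 2, 12).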